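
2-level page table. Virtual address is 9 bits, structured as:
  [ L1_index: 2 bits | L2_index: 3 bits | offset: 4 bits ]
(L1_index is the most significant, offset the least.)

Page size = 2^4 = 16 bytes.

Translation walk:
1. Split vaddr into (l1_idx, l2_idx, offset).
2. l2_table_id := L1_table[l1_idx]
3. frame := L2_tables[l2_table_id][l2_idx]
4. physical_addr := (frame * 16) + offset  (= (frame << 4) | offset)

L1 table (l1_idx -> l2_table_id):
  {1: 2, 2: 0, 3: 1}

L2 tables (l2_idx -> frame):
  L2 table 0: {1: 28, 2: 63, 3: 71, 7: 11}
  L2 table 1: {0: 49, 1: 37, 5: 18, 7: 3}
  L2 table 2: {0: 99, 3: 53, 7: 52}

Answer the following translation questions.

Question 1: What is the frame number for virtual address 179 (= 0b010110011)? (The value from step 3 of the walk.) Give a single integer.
Answer: 53

Derivation:
vaddr = 179: l1_idx=1, l2_idx=3
L1[1] = 2; L2[2][3] = 53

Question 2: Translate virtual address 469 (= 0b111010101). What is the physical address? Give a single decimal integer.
Answer: 293

Derivation:
vaddr = 469 = 0b111010101
Split: l1_idx=3, l2_idx=5, offset=5
L1[3] = 1
L2[1][5] = 18
paddr = 18 * 16 + 5 = 293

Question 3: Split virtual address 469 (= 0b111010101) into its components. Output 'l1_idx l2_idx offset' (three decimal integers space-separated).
vaddr = 469 = 0b111010101
  top 2 bits -> l1_idx = 3
  next 3 bits -> l2_idx = 5
  bottom 4 bits -> offset = 5

Answer: 3 5 5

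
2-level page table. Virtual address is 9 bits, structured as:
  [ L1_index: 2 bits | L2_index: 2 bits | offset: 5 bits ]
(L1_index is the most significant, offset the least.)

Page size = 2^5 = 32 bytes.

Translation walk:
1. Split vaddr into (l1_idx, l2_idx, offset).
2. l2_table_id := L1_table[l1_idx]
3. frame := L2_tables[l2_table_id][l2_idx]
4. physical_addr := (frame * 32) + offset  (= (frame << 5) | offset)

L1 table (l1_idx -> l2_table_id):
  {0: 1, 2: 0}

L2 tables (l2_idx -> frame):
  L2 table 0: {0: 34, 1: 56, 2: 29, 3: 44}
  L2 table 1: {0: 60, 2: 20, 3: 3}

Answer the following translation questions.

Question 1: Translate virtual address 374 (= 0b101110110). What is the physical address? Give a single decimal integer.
Answer: 1430

Derivation:
vaddr = 374 = 0b101110110
Split: l1_idx=2, l2_idx=3, offset=22
L1[2] = 0
L2[0][3] = 44
paddr = 44 * 32 + 22 = 1430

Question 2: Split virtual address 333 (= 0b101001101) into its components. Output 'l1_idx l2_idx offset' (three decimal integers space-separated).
Answer: 2 2 13

Derivation:
vaddr = 333 = 0b101001101
  top 2 bits -> l1_idx = 2
  next 2 bits -> l2_idx = 2
  bottom 5 bits -> offset = 13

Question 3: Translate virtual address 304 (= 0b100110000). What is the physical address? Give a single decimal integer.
Answer: 1808

Derivation:
vaddr = 304 = 0b100110000
Split: l1_idx=2, l2_idx=1, offset=16
L1[2] = 0
L2[0][1] = 56
paddr = 56 * 32 + 16 = 1808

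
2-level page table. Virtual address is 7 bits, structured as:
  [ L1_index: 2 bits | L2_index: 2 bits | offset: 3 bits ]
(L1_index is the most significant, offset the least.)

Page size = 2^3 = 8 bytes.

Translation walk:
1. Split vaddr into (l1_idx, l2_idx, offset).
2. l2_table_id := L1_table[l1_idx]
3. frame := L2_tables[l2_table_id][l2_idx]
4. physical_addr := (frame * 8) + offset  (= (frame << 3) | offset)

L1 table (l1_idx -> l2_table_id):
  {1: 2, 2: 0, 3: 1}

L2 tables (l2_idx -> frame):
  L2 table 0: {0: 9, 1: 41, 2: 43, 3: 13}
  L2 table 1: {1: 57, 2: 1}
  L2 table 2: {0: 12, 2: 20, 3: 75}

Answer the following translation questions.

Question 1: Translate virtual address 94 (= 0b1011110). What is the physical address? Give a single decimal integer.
vaddr = 94 = 0b1011110
Split: l1_idx=2, l2_idx=3, offset=6
L1[2] = 0
L2[0][3] = 13
paddr = 13 * 8 + 6 = 110

Answer: 110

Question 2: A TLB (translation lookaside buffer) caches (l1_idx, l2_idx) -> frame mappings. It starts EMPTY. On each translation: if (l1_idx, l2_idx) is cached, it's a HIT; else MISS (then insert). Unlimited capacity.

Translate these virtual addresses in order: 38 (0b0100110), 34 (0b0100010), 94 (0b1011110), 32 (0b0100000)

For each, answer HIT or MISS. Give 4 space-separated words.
Answer: MISS HIT MISS HIT

Derivation:
vaddr=38: (1,0) not in TLB -> MISS, insert
vaddr=34: (1,0) in TLB -> HIT
vaddr=94: (2,3) not in TLB -> MISS, insert
vaddr=32: (1,0) in TLB -> HIT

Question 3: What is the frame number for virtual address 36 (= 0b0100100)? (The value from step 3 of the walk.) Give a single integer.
vaddr = 36: l1_idx=1, l2_idx=0
L1[1] = 2; L2[2][0] = 12

Answer: 12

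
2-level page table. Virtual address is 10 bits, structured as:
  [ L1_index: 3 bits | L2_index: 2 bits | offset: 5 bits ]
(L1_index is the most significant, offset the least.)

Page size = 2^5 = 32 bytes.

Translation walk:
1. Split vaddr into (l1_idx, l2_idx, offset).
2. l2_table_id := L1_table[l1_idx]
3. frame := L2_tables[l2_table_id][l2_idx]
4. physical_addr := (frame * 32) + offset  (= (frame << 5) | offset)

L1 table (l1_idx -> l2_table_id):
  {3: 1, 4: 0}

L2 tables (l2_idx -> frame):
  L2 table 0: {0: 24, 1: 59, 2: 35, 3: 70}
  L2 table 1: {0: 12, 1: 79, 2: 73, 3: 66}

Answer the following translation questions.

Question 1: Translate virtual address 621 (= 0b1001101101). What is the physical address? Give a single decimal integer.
vaddr = 621 = 0b1001101101
Split: l1_idx=4, l2_idx=3, offset=13
L1[4] = 0
L2[0][3] = 70
paddr = 70 * 32 + 13 = 2253

Answer: 2253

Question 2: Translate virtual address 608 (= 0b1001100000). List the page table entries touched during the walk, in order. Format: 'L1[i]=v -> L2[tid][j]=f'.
Answer: L1[4]=0 -> L2[0][3]=70

Derivation:
vaddr = 608 = 0b1001100000
Split: l1_idx=4, l2_idx=3, offset=0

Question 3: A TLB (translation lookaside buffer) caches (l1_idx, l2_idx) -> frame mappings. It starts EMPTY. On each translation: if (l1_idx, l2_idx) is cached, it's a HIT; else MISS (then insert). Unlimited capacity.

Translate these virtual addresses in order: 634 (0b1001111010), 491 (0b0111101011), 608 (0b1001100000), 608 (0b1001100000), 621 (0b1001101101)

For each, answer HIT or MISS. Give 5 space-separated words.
vaddr=634: (4,3) not in TLB -> MISS, insert
vaddr=491: (3,3) not in TLB -> MISS, insert
vaddr=608: (4,3) in TLB -> HIT
vaddr=608: (4,3) in TLB -> HIT
vaddr=621: (4,3) in TLB -> HIT

Answer: MISS MISS HIT HIT HIT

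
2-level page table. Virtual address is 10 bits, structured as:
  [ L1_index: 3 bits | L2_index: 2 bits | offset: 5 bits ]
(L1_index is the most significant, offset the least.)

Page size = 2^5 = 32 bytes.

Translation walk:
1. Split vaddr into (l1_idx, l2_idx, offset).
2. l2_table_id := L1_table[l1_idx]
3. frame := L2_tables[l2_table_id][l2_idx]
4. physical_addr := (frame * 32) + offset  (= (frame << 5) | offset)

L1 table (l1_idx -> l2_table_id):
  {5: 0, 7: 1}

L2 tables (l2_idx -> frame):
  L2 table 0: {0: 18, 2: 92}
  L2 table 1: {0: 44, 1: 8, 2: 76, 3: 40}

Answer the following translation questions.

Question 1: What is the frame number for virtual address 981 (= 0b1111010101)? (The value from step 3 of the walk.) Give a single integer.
vaddr = 981: l1_idx=7, l2_idx=2
L1[7] = 1; L2[1][2] = 76

Answer: 76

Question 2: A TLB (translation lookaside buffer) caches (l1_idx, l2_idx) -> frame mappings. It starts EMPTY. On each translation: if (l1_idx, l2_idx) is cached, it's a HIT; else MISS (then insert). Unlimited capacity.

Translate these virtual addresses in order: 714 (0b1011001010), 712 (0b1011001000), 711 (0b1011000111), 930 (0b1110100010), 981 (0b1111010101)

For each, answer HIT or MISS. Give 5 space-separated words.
Answer: MISS HIT HIT MISS MISS

Derivation:
vaddr=714: (5,2) not in TLB -> MISS, insert
vaddr=712: (5,2) in TLB -> HIT
vaddr=711: (5,2) in TLB -> HIT
vaddr=930: (7,1) not in TLB -> MISS, insert
vaddr=981: (7,2) not in TLB -> MISS, insert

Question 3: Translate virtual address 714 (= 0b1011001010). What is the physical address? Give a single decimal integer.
Answer: 2954

Derivation:
vaddr = 714 = 0b1011001010
Split: l1_idx=5, l2_idx=2, offset=10
L1[5] = 0
L2[0][2] = 92
paddr = 92 * 32 + 10 = 2954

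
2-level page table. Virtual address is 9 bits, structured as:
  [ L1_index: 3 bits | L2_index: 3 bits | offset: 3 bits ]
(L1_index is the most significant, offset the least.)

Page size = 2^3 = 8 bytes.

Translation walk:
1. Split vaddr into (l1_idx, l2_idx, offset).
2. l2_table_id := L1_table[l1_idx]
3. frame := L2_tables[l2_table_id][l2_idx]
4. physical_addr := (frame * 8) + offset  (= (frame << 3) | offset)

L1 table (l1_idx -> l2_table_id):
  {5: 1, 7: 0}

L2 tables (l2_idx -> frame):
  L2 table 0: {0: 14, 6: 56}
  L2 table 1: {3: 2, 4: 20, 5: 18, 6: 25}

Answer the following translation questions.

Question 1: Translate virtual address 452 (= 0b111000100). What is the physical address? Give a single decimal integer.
Answer: 116

Derivation:
vaddr = 452 = 0b111000100
Split: l1_idx=7, l2_idx=0, offset=4
L1[7] = 0
L2[0][0] = 14
paddr = 14 * 8 + 4 = 116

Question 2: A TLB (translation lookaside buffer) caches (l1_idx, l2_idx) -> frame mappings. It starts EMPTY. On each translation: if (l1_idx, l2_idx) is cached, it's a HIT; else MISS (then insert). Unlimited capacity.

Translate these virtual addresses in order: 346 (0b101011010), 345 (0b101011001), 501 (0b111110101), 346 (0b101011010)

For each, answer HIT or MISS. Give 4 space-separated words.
vaddr=346: (5,3) not in TLB -> MISS, insert
vaddr=345: (5,3) in TLB -> HIT
vaddr=501: (7,6) not in TLB -> MISS, insert
vaddr=346: (5,3) in TLB -> HIT

Answer: MISS HIT MISS HIT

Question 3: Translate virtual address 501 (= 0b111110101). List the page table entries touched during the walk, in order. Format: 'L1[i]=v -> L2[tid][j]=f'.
vaddr = 501 = 0b111110101
Split: l1_idx=7, l2_idx=6, offset=5

Answer: L1[7]=0 -> L2[0][6]=56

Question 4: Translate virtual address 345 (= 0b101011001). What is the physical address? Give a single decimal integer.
Answer: 17

Derivation:
vaddr = 345 = 0b101011001
Split: l1_idx=5, l2_idx=3, offset=1
L1[5] = 1
L2[1][3] = 2
paddr = 2 * 8 + 1 = 17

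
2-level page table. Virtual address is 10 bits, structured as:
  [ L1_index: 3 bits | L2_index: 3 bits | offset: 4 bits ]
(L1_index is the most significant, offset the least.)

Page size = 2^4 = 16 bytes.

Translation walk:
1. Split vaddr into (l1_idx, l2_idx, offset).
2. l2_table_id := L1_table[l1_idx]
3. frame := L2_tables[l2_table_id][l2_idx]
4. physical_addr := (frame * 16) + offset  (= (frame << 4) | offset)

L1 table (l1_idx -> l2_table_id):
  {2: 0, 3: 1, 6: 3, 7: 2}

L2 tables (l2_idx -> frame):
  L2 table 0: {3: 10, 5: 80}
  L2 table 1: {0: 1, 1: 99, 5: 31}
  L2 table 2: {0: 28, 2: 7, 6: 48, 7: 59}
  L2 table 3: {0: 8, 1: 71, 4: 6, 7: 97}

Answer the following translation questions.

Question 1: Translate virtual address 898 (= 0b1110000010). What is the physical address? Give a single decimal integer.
vaddr = 898 = 0b1110000010
Split: l1_idx=7, l2_idx=0, offset=2
L1[7] = 2
L2[2][0] = 28
paddr = 28 * 16 + 2 = 450

Answer: 450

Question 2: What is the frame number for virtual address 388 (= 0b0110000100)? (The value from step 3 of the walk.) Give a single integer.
Answer: 1

Derivation:
vaddr = 388: l1_idx=3, l2_idx=0
L1[3] = 1; L2[1][0] = 1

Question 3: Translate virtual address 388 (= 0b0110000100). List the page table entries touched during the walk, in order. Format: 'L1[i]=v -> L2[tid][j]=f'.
vaddr = 388 = 0b0110000100
Split: l1_idx=3, l2_idx=0, offset=4

Answer: L1[3]=1 -> L2[1][0]=1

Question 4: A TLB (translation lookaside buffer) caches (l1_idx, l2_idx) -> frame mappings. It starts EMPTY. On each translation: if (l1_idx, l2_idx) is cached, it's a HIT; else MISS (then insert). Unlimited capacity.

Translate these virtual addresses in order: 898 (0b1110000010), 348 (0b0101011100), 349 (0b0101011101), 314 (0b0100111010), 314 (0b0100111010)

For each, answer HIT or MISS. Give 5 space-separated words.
vaddr=898: (7,0) not in TLB -> MISS, insert
vaddr=348: (2,5) not in TLB -> MISS, insert
vaddr=349: (2,5) in TLB -> HIT
vaddr=314: (2,3) not in TLB -> MISS, insert
vaddr=314: (2,3) in TLB -> HIT

Answer: MISS MISS HIT MISS HIT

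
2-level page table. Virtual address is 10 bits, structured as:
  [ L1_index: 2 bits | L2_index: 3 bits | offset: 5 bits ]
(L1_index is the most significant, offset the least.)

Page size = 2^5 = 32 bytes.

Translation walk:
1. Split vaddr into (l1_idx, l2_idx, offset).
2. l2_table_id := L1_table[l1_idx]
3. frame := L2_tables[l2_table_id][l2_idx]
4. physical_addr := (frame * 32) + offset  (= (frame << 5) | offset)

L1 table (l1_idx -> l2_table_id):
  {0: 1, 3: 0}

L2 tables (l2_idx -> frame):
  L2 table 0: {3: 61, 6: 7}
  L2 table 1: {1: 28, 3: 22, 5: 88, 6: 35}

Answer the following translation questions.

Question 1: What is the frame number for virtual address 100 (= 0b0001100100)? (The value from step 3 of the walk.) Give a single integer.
Answer: 22

Derivation:
vaddr = 100: l1_idx=0, l2_idx=3
L1[0] = 1; L2[1][3] = 22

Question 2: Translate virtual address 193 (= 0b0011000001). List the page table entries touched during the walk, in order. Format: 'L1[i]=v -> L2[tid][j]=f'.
vaddr = 193 = 0b0011000001
Split: l1_idx=0, l2_idx=6, offset=1

Answer: L1[0]=1 -> L2[1][6]=35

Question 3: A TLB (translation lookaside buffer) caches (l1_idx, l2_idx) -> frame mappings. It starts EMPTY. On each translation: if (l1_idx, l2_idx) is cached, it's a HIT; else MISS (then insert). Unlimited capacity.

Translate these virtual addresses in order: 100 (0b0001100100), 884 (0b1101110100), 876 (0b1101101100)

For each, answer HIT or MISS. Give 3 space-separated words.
Answer: MISS MISS HIT

Derivation:
vaddr=100: (0,3) not in TLB -> MISS, insert
vaddr=884: (3,3) not in TLB -> MISS, insert
vaddr=876: (3,3) in TLB -> HIT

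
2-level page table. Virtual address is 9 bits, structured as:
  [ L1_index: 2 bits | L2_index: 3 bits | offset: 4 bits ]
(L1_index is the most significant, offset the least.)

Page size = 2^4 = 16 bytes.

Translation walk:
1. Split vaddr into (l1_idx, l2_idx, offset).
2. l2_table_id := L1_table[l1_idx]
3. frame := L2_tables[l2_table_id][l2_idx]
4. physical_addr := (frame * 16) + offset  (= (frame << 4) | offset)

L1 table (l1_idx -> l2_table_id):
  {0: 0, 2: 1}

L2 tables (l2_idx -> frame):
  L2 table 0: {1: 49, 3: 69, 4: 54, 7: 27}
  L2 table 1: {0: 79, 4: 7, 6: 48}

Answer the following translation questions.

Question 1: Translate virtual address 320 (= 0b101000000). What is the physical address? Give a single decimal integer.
Answer: 112

Derivation:
vaddr = 320 = 0b101000000
Split: l1_idx=2, l2_idx=4, offset=0
L1[2] = 1
L2[1][4] = 7
paddr = 7 * 16 + 0 = 112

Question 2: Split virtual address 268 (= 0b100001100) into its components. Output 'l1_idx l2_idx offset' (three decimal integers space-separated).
vaddr = 268 = 0b100001100
  top 2 bits -> l1_idx = 2
  next 3 bits -> l2_idx = 0
  bottom 4 bits -> offset = 12

Answer: 2 0 12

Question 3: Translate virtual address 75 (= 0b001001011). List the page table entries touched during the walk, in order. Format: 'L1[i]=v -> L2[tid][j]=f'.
Answer: L1[0]=0 -> L2[0][4]=54

Derivation:
vaddr = 75 = 0b001001011
Split: l1_idx=0, l2_idx=4, offset=11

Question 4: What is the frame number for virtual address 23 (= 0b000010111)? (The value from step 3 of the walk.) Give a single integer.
vaddr = 23: l1_idx=0, l2_idx=1
L1[0] = 0; L2[0][1] = 49

Answer: 49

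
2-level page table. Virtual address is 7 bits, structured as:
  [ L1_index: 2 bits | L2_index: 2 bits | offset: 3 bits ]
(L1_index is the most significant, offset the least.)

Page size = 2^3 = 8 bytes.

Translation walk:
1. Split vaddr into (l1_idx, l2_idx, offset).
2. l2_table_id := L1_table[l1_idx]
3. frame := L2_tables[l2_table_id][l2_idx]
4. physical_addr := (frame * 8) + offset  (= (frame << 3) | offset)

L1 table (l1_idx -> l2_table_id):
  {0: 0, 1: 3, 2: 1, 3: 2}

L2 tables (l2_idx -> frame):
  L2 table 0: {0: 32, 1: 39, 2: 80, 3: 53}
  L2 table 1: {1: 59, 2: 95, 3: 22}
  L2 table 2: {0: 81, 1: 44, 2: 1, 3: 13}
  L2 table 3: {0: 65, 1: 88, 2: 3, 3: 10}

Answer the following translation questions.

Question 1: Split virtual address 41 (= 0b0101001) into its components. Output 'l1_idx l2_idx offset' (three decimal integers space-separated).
vaddr = 41 = 0b0101001
  top 2 bits -> l1_idx = 1
  next 2 bits -> l2_idx = 1
  bottom 3 bits -> offset = 1

Answer: 1 1 1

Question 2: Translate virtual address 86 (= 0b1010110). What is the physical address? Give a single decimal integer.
Answer: 766

Derivation:
vaddr = 86 = 0b1010110
Split: l1_idx=2, l2_idx=2, offset=6
L1[2] = 1
L2[1][2] = 95
paddr = 95 * 8 + 6 = 766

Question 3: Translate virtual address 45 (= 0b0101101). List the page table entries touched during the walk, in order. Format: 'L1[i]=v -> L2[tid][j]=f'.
Answer: L1[1]=3 -> L2[3][1]=88

Derivation:
vaddr = 45 = 0b0101101
Split: l1_idx=1, l2_idx=1, offset=5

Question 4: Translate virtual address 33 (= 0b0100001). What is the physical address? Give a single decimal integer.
vaddr = 33 = 0b0100001
Split: l1_idx=1, l2_idx=0, offset=1
L1[1] = 3
L2[3][0] = 65
paddr = 65 * 8 + 1 = 521

Answer: 521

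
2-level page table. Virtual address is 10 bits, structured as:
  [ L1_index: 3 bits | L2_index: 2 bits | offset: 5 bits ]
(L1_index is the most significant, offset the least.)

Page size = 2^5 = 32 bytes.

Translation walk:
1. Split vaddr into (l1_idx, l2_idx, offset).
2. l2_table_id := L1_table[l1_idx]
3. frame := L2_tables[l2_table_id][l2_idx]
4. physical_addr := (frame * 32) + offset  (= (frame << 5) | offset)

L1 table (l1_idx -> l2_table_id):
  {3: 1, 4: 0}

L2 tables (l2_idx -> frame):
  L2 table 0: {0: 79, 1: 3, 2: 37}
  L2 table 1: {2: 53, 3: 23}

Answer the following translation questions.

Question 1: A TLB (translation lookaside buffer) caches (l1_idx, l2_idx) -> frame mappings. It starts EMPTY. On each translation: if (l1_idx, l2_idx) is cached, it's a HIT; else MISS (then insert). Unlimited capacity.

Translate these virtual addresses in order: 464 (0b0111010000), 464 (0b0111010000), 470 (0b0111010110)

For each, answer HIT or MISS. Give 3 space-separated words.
vaddr=464: (3,2) not in TLB -> MISS, insert
vaddr=464: (3,2) in TLB -> HIT
vaddr=470: (3,2) in TLB -> HIT

Answer: MISS HIT HIT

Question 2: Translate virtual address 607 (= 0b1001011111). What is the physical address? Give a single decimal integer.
Answer: 1215

Derivation:
vaddr = 607 = 0b1001011111
Split: l1_idx=4, l2_idx=2, offset=31
L1[4] = 0
L2[0][2] = 37
paddr = 37 * 32 + 31 = 1215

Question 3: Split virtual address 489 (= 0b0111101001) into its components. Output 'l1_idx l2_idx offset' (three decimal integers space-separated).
vaddr = 489 = 0b0111101001
  top 3 bits -> l1_idx = 3
  next 2 bits -> l2_idx = 3
  bottom 5 bits -> offset = 9

Answer: 3 3 9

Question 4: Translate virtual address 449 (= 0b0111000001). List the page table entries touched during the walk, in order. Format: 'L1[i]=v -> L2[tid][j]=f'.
vaddr = 449 = 0b0111000001
Split: l1_idx=3, l2_idx=2, offset=1

Answer: L1[3]=1 -> L2[1][2]=53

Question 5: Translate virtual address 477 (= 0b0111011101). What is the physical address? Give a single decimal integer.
vaddr = 477 = 0b0111011101
Split: l1_idx=3, l2_idx=2, offset=29
L1[3] = 1
L2[1][2] = 53
paddr = 53 * 32 + 29 = 1725

Answer: 1725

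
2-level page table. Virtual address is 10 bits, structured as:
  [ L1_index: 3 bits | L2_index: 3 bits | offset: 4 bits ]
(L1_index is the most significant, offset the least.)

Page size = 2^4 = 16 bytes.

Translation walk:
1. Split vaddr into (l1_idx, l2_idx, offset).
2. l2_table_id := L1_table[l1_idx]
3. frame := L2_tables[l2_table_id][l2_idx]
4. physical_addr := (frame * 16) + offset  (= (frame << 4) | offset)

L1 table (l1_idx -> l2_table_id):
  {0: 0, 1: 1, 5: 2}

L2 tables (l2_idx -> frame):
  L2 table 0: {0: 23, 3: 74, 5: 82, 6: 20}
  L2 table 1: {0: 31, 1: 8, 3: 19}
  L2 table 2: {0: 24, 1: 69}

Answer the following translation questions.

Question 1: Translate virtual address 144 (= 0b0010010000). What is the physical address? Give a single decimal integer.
Answer: 128

Derivation:
vaddr = 144 = 0b0010010000
Split: l1_idx=1, l2_idx=1, offset=0
L1[1] = 1
L2[1][1] = 8
paddr = 8 * 16 + 0 = 128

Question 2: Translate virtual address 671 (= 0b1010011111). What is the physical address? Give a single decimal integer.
vaddr = 671 = 0b1010011111
Split: l1_idx=5, l2_idx=1, offset=15
L1[5] = 2
L2[2][1] = 69
paddr = 69 * 16 + 15 = 1119

Answer: 1119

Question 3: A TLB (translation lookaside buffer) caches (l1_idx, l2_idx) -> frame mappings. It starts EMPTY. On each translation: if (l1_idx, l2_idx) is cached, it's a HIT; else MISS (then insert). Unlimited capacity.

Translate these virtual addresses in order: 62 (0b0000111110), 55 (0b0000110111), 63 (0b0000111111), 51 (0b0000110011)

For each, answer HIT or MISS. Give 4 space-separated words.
vaddr=62: (0,3) not in TLB -> MISS, insert
vaddr=55: (0,3) in TLB -> HIT
vaddr=63: (0,3) in TLB -> HIT
vaddr=51: (0,3) in TLB -> HIT

Answer: MISS HIT HIT HIT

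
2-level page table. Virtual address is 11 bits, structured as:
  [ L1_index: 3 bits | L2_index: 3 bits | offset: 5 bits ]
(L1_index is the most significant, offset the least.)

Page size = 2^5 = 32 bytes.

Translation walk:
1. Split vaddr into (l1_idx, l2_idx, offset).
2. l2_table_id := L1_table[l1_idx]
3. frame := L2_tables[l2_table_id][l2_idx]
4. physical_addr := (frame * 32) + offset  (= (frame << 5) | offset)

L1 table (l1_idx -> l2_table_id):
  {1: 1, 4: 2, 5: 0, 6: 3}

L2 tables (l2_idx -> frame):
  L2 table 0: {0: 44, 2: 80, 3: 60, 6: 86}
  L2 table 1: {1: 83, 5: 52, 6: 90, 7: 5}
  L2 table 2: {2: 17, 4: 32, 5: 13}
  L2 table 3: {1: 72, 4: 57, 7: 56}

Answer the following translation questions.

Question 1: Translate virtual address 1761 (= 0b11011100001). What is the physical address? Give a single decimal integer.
Answer: 1793

Derivation:
vaddr = 1761 = 0b11011100001
Split: l1_idx=6, l2_idx=7, offset=1
L1[6] = 3
L2[3][7] = 56
paddr = 56 * 32 + 1 = 1793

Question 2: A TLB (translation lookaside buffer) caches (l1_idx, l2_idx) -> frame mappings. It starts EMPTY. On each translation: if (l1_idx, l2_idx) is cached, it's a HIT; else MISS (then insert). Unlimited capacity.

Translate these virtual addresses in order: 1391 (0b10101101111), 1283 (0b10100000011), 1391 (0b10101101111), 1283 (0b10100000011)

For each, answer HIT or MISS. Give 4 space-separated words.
vaddr=1391: (5,3) not in TLB -> MISS, insert
vaddr=1283: (5,0) not in TLB -> MISS, insert
vaddr=1391: (5,3) in TLB -> HIT
vaddr=1283: (5,0) in TLB -> HIT

Answer: MISS MISS HIT HIT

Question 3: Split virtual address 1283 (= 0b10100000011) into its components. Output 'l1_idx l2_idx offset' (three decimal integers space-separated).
vaddr = 1283 = 0b10100000011
  top 3 bits -> l1_idx = 5
  next 3 bits -> l2_idx = 0
  bottom 5 bits -> offset = 3

Answer: 5 0 3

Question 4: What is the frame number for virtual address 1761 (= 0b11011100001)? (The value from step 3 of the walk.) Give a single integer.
vaddr = 1761: l1_idx=6, l2_idx=7
L1[6] = 3; L2[3][7] = 56

Answer: 56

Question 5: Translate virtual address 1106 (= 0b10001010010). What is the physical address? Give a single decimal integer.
Answer: 562

Derivation:
vaddr = 1106 = 0b10001010010
Split: l1_idx=4, l2_idx=2, offset=18
L1[4] = 2
L2[2][2] = 17
paddr = 17 * 32 + 18 = 562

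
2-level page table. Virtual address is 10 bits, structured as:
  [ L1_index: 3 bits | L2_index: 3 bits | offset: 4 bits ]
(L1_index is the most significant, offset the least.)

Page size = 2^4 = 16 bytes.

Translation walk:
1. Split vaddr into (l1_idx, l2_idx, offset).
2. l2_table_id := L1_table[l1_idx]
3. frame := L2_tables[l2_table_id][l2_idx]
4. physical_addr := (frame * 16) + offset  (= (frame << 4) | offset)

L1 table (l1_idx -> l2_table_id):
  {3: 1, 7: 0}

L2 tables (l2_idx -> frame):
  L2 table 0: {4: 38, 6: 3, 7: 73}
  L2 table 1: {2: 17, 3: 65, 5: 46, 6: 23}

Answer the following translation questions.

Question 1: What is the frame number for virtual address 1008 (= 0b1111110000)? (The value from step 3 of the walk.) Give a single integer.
vaddr = 1008: l1_idx=7, l2_idx=7
L1[7] = 0; L2[0][7] = 73

Answer: 73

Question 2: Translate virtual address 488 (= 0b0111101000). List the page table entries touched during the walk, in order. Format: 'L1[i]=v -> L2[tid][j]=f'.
vaddr = 488 = 0b0111101000
Split: l1_idx=3, l2_idx=6, offset=8

Answer: L1[3]=1 -> L2[1][6]=23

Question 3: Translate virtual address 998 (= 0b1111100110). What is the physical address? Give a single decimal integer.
Answer: 54

Derivation:
vaddr = 998 = 0b1111100110
Split: l1_idx=7, l2_idx=6, offset=6
L1[7] = 0
L2[0][6] = 3
paddr = 3 * 16 + 6 = 54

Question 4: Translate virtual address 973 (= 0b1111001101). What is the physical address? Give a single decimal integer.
Answer: 621

Derivation:
vaddr = 973 = 0b1111001101
Split: l1_idx=7, l2_idx=4, offset=13
L1[7] = 0
L2[0][4] = 38
paddr = 38 * 16 + 13 = 621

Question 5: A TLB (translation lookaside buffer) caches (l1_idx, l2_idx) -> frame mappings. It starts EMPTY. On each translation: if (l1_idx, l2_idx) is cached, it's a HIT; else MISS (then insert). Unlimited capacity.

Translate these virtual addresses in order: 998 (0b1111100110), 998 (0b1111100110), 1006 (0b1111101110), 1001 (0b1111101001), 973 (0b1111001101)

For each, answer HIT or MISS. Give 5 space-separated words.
Answer: MISS HIT HIT HIT MISS

Derivation:
vaddr=998: (7,6) not in TLB -> MISS, insert
vaddr=998: (7,6) in TLB -> HIT
vaddr=1006: (7,6) in TLB -> HIT
vaddr=1001: (7,6) in TLB -> HIT
vaddr=973: (7,4) not in TLB -> MISS, insert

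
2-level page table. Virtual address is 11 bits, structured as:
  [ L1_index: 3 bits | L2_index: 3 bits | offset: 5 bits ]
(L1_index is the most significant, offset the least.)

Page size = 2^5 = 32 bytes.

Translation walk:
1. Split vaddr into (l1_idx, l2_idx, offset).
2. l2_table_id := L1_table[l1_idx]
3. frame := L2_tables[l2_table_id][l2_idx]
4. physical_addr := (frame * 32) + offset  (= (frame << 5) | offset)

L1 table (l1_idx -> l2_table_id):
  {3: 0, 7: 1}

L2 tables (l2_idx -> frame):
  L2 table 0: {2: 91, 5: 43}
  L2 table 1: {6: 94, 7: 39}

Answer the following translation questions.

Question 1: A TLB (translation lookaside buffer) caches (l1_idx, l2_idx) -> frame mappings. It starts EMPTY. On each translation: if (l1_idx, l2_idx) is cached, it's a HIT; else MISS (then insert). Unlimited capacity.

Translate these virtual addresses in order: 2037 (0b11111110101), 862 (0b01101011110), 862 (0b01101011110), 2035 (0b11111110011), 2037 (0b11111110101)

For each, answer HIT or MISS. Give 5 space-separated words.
vaddr=2037: (7,7) not in TLB -> MISS, insert
vaddr=862: (3,2) not in TLB -> MISS, insert
vaddr=862: (3,2) in TLB -> HIT
vaddr=2035: (7,7) in TLB -> HIT
vaddr=2037: (7,7) in TLB -> HIT

Answer: MISS MISS HIT HIT HIT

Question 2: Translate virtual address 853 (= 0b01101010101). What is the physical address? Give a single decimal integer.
Answer: 2933

Derivation:
vaddr = 853 = 0b01101010101
Split: l1_idx=3, l2_idx=2, offset=21
L1[3] = 0
L2[0][2] = 91
paddr = 91 * 32 + 21 = 2933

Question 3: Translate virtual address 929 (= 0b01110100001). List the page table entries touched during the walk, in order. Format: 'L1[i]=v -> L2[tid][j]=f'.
Answer: L1[3]=0 -> L2[0][5]=43

Derivation:
vaddr = 929 = 0b01110100001
Split: l1_idx=3, l2_idx=5, offset=1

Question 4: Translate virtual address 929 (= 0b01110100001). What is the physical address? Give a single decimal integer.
Answer: 1377

Derivation:
vaddr = 929 = 0b01110100001
Split: l1_idx=3, l2_idx=5, offset=1
L1[3] = 0
L2[0][5] = 43
paddr = 43 * 32 + 1 = 1377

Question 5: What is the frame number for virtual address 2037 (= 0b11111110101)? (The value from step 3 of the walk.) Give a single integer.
vaddr = 2037: l1_idx=7, l2_idx=7
L1[7] = 1; L2[1][7] = 39

Answer: 39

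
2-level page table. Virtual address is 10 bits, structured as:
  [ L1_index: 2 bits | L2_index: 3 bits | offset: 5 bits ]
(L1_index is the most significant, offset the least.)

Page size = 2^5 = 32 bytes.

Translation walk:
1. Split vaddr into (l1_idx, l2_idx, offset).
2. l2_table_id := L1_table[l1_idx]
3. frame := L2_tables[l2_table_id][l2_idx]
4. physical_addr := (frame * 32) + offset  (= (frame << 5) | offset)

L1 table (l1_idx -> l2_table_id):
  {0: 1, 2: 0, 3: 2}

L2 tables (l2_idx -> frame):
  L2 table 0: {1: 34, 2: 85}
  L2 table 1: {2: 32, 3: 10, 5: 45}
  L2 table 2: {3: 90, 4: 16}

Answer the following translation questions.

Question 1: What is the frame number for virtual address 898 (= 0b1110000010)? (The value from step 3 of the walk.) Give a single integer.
vaddr = 898: l1_idx=3, l2_idx=4
L1[3] = 2; L2[2][4] = 16

Answer: 16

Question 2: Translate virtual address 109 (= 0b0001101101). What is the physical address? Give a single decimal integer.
Answer: 333

Derivation:
vaddr = 109 = 0b0001101101
Split: l1_idx=0, l2_idx=3, offset=13
L1[0] = 1
L2[1][3] = 10
paddr = 10 * 32 + 13 = 333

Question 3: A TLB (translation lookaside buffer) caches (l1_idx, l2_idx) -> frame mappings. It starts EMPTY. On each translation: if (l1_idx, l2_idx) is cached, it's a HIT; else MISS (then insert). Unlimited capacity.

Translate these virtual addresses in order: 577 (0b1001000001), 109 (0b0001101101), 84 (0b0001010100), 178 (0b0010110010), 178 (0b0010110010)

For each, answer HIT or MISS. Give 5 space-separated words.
Answer: MISS MISS MISS MISS HIT

Derivation:
vaddr=577: (2,2) not in TLB -> MISS, insert
vaddr=109: (0,3) not in TLB -> MISS, insert
vaddr=84: (0,2) not in TLB -> MISS, insert
vaddr=178: (0,5) not in TLB -> MISS, insert
vaddr=178: (0,5) in TLB -> HIT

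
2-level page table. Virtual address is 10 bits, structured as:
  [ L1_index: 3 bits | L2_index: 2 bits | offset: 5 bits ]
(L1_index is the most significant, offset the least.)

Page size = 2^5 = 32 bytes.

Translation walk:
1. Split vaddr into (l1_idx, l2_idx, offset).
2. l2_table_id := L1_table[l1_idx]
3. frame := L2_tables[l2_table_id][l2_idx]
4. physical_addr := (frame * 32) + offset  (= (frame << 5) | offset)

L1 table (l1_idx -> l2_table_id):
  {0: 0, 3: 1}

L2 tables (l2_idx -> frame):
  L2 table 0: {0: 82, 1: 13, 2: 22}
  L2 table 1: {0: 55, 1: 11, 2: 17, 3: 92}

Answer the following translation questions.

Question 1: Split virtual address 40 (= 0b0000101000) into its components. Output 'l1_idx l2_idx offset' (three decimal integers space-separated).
Answer: 0 1 8

Derivation:
vaddr = 40 = 0b0000101000
  top 3 bits -> l1_idx = 0
  next 2 bits -> l2_idx = 1
  bottom 5 bits -> offset = 8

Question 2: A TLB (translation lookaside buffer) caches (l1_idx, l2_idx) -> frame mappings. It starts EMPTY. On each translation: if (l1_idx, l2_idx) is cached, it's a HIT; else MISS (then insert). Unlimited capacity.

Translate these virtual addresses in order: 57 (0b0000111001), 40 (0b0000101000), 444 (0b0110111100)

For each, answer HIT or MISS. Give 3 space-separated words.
Answer: MISS HIT MISS

Derivation:
vaddr=57: (0,1) not in TLB -> MISS, insert
vaddr=40: (0,1) in TLB -> HIT
vaddr=444: (3,1) not in TLB -> MISS, insert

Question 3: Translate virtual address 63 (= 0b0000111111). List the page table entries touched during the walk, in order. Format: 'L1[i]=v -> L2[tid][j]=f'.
vaddr = 63 = 0b0000111111
Split: l1_idx=0, l2_idx=1, offset=31

Answer: L1[0]=0 -> L2[0][1]=13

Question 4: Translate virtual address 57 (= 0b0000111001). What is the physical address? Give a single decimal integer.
vaddr = 57 = 0b0000111001
Split: l1_idx=0, l2_idx=1, offset=25
L1[0] = 0
L2[0][1] = 13
paddr = 13 * 32 + 25 = 441

Answer: 441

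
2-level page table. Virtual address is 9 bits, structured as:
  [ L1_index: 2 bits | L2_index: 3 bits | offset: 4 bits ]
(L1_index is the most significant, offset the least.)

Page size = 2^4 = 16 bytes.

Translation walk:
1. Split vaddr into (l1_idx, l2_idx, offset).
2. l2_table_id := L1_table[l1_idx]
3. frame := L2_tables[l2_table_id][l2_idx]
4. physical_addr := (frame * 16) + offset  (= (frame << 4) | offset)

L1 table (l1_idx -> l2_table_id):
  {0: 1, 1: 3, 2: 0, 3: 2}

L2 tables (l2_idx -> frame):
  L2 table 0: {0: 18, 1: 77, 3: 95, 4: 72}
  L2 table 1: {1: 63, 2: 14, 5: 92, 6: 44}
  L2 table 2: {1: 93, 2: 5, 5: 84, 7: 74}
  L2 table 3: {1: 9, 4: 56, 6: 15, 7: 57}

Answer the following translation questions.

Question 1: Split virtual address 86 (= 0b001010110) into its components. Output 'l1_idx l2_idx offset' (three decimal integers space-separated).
Answer: 0 5 6

Derivation:
vaddr = 86 = 0b001010110
  top 2 bits -> l1_idx = 0
  next 3 bits -> l2_idx = 5
  bottom 4 bits -> offset = 6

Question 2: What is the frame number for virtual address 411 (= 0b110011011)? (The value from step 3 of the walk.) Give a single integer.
vaddr = 411: l1_idx=3, l2_idx=1
L1[3] = 2; L2[2][1] = 93

Answer: 93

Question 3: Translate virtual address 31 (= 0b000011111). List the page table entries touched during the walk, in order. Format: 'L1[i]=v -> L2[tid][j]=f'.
vaddr = 31 = 0b000011111
Split: l1_idx=0, l2_idx=1, offset=15

Answer: L1[0]=1 -> L2[1][1]=63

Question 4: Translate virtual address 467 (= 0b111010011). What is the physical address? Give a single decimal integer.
Answer: 1347

Derivation:
vaddr = 467 = 0b111010011
Split: l1_idx=3, l2_idx=5, offset=3
L1[3] = 2
L2[2][5] = 84
paddr = 84 * 16 + 3 = 1347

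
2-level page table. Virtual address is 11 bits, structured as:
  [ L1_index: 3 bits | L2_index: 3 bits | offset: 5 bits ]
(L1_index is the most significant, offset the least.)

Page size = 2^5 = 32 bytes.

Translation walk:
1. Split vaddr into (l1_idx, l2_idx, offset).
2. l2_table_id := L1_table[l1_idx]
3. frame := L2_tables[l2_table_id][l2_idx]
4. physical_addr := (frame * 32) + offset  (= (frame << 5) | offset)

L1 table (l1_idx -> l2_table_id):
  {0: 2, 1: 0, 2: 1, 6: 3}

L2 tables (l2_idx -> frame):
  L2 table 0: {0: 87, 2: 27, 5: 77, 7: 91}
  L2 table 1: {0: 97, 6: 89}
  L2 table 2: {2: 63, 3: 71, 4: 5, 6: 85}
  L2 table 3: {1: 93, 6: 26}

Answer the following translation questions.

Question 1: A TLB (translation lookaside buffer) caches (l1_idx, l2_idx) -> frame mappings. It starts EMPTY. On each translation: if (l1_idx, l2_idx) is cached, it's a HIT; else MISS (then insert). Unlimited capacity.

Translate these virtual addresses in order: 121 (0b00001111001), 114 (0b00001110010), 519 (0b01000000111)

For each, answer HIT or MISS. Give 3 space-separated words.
vaddr=121: (0,3) not in TLB -> MISS, insert
vaddr=114: (0,3) in TLB -> HIT
vaddr=519: (2,0) not in TLB -> MISS, insert

Answer: MISS HIT MISS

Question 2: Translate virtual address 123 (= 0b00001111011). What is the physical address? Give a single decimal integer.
vaddr = 123 = 0b00001111011
Split: l1_idx=0, l2_idx=3, offset=27
L1[0] = 2
L2[2][3] = 71
paddr = 71 * 32 + 27 = 2299

Answer: 2299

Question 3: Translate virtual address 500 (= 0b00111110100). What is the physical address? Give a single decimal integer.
vaddr = 500 = 0b00111110100
Split: l1_idx=1, l2_idx=7, offset=20
L1[1] = 0
L2[0][7] = 91
paddr = 91 * 32 + 20 = 2932

Answer: 2932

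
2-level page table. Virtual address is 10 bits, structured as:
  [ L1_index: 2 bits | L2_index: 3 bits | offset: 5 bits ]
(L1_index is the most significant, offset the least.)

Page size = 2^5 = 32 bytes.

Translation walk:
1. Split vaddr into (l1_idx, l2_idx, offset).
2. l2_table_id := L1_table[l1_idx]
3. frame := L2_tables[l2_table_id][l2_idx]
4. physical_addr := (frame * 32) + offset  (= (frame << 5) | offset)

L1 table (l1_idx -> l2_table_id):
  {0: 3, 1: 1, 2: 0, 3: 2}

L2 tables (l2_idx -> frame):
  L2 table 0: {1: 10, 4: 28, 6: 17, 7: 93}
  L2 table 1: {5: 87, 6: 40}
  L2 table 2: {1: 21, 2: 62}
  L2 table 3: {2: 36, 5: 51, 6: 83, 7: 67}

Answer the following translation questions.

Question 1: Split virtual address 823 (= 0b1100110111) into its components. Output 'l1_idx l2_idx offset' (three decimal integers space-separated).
Answer: 3 1 23

Derivation:
vaddr = 823 = 0b1100110111
  top 2 bits -> l1_idx = 3
  next 3 bits -> l2_idx = 1
  bottom 5 bits -> offset = 23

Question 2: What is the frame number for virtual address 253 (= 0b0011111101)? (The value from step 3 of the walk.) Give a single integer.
vaddr = 253: l1_idx=0, l2_idx=7
L1[0] = 3; L2[3][7] = 67

Answer: 67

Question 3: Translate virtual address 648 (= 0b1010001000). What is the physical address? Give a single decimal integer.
Answer: 904

Derivation:
vaddr = 648 = 0b1010001000
Split: l1_idx=2, l2_idx=4, offset=8
L1[2] = 0
L2[0][4] = 28
paddr = 28 * 32 + 8 = 904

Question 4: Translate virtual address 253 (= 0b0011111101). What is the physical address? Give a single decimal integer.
Answer: 2173

Derivation:
vaddr = 253 = 0b0011111101
Split: l1_idx=0, l2_idx=7, offset=29
L1[0] = 3
L2[3][7] = 67
paddr = 67 * 32 + 29 = 2173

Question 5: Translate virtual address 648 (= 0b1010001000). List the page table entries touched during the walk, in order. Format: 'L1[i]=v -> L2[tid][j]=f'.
Answer: L1[2]=0 -> L2[0][4]=28

Derivation:
vaddr = 648 = 0b1010001000
Split: l1_idx=2, l2_idx=4, offset=8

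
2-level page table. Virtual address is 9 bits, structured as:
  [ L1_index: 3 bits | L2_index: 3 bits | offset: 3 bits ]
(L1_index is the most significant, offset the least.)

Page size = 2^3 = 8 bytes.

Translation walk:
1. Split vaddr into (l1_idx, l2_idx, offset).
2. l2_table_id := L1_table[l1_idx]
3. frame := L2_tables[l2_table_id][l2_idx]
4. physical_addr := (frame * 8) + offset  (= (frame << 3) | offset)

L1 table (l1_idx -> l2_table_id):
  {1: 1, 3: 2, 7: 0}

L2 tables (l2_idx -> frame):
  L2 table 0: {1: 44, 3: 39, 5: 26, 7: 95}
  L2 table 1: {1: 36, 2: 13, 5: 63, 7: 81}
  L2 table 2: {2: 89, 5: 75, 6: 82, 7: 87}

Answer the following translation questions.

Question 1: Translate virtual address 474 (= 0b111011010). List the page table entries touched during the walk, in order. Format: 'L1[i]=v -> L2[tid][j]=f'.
Answer: L1[7]=0 -> L2[0][3]=39

Derivation:
vaddr = 474 = 0b111011010
Split: l1_idx=7, l2_idx=3, offset=2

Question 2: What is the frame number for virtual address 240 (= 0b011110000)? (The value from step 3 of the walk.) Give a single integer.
Answer: 82

Derivation:
vaddr = 240: l1_idx=3, l2_idx=6
L1[3] = 2; L2[2][6] = 82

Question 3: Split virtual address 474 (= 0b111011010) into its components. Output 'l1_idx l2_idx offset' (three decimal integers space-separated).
vaddr = 474 = 0b111011010
  top 3 bits -> l1_idx = 7
  next 3 bits -> l2_idx = 3
  bottom 3 bits -> offset = 2

Answer: 7 3 2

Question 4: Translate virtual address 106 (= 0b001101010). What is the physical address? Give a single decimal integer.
vaddr = 106 = 0b001101010
Split: l1_idx=1, l2_idx=5, offset=2
L1[1] = 1
L2[1][5] = 63
paddr = 63 * 8 + 2 = 506

Answer: 506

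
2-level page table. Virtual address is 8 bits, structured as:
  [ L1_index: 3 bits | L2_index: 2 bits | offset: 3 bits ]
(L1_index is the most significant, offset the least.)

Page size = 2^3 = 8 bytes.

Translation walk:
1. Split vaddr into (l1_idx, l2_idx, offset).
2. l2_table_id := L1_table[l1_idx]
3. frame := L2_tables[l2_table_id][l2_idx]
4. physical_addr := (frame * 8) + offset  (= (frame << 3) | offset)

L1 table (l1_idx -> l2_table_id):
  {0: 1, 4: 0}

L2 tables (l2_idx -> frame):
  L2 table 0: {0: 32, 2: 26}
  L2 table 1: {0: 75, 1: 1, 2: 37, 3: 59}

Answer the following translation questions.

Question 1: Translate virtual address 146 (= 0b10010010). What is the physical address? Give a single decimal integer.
Answer: 210

Derivation:
vaddr = 146 = 0b10010010
Split: l1_idx=4, l2_idx=2, offset=2
L1[4] = 0
L2[0][2] = 26
paddr = 26 * 8 + 2 = 210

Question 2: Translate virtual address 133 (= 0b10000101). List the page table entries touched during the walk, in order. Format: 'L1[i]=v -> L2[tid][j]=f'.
Answer: L1[4]=0 -> L2[0][0]=32

Derivation:
vaddr = 133 = 0b10000101
Split: l1_idx=4, l2_idx=0, offset=5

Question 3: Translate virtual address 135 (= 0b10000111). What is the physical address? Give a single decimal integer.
vaddr = 135 = 0b10000111
Split: l1_idx=4, l2_idx=0, offset=7
L1[4] = 0
L2[0][0] = 32
paddr = 32 * 8 + 7 = 263

Answer: 263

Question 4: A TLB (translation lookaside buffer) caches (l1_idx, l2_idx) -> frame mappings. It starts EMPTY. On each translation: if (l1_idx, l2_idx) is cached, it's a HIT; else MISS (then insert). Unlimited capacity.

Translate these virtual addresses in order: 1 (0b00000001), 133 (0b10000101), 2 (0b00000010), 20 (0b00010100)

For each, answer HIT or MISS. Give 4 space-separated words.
Answer: MISS MISS HIT MISS

Derivation:
vaddr=1: (0,0) not in TLB -> MISS, insert
vaddr=133: (4,0) not in TLB -> MISS, insert
vaddr=2: (0,0) in TLB -> HIT
vaddr=20: (0,2) not in TLB -> MISS, insert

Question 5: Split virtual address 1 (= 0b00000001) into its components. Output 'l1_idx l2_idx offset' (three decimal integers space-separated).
vaddr = 1 = 0b00000001
  top 3 bits -> l1_idx = 0
  next 2 bits -> l2_idx = 0
  bottom 3 bits -> offset = 1

Answer: 0 0 1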